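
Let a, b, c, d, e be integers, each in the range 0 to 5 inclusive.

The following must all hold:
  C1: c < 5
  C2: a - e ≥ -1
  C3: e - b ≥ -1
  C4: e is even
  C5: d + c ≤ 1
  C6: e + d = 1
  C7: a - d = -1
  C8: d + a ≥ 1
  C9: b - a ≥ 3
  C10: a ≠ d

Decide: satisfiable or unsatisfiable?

Constraints 2, 3, and 9 give a − e ≥ -1, e − b ≥ -1, b − a ≥ 3.
Adding all 3 inequalities: the left sides telescope to 0, and the right sides sum to (-1) + (-1) + 3 = 1. So 0 ≥ 1, which is false.

Unsatisfiable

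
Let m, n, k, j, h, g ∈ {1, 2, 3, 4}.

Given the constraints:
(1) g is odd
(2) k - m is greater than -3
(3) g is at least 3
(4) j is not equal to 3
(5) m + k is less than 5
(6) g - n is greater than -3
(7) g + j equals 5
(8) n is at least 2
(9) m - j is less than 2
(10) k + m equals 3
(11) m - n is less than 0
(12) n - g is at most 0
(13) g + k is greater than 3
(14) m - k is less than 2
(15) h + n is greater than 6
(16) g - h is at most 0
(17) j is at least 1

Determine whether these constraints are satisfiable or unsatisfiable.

Satisfiable

Try m = 2, n = 3, k = 1, j = 2, h = 4, g = 3.
Check constraint 2: k - m = -1; constraint 5: m + k = 3. The remaining constraints are straightforward to verify.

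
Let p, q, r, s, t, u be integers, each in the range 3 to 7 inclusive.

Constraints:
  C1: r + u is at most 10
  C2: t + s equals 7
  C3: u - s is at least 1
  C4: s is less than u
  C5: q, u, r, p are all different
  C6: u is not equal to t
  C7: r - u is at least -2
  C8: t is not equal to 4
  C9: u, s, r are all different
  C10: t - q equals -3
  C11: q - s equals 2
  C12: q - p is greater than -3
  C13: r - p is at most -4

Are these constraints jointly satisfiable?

Satisfiable

One satisfying assignment is p = 7, q = 6, r = 3, s = 4, t = 3, u = 5.
For the less obvious constraints — constraint 1: r + u = 8; constraint 2: t + s = 7; constraint 3: u - s = 1 — and the others hold by inspection.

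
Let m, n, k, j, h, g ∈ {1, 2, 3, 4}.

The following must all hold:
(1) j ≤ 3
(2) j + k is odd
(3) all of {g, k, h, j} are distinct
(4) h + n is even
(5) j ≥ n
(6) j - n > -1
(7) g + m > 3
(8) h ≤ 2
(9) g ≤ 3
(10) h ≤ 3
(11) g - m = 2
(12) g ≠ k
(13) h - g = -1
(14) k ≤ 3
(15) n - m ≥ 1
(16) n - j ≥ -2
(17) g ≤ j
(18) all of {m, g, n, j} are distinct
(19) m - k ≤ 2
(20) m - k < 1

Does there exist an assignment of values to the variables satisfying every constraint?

Unsatisfiable

Constraints 1, 9, 10, and 14 confine each of g, k, h, j to the 3 values {1, …, 3} (the domain already gives each ≥ 1).
Constraint 3 requires all 4 of them to be distinct, but only 3 values are available — impossible by the pigeonhole principle.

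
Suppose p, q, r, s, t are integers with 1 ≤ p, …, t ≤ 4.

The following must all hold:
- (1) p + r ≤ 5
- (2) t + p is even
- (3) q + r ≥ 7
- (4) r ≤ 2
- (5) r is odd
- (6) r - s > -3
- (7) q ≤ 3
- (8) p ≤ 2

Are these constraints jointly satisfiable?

From constraint 7: q ≤ 3. From constraint 4: r ≤ 2. Hence q + r ≤ 5. But constraint 3 requires q + r ≥ 7, and 7 > 5. Contradiction.

Unsatisfiable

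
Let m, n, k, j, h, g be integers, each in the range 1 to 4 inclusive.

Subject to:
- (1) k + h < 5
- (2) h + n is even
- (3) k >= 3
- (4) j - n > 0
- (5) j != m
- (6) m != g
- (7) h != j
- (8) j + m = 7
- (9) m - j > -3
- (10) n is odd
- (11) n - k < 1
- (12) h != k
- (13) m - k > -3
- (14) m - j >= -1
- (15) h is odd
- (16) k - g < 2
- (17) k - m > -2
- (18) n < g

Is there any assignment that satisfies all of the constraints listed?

Satisfiable

Try m = 3, n = 3, k = 3, j = 4, h = 1, g = 4.
Check constraint 1: k + h = 4; constraint 4: j - n = 1; constraint 8: j + m = 7. The remaining constraints are straightforward to verify.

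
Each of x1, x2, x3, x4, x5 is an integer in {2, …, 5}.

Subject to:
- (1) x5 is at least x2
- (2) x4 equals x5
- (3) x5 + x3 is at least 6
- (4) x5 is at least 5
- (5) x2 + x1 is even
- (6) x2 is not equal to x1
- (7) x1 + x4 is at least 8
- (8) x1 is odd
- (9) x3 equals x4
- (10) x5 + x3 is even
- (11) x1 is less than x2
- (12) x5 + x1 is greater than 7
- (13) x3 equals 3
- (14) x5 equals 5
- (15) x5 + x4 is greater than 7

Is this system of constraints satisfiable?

Constraint 13 fixes x3 = 3 and constraint 14 fixes x5 = 5. Constraints 2 and 9 give x3 = x4 = x5, so x3 = x5. But 3 ≠ 5 — contradiction.

Unsatisfiable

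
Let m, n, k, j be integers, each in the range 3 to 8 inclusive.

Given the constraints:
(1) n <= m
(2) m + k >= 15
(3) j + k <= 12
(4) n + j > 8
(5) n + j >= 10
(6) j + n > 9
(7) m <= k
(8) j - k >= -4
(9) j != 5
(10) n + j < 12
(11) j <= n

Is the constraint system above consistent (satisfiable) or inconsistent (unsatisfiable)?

Satisfiable

Setting (m, n, k, j) = (7, 7, 8, 4) satisfies everything: constraint 2: m + k = 15; constraint 3: j + k = 12; constraint 4: n + j = 11, and the others follow.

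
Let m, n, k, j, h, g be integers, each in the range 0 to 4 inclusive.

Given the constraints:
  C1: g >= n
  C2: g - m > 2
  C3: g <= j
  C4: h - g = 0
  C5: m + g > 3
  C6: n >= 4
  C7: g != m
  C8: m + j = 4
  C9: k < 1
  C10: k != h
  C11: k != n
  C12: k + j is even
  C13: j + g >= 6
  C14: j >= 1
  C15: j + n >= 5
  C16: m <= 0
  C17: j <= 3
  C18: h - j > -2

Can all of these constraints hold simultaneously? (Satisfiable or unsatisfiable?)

Unsatisfiable

From constraints 1 and 6: g ≥ n and n ≥ 4, so g ≥ 4. From constraints 3 and 17: g ≤ j and j ≤ 3, so g ≤ 3. But 3 < 4, so no value of g works.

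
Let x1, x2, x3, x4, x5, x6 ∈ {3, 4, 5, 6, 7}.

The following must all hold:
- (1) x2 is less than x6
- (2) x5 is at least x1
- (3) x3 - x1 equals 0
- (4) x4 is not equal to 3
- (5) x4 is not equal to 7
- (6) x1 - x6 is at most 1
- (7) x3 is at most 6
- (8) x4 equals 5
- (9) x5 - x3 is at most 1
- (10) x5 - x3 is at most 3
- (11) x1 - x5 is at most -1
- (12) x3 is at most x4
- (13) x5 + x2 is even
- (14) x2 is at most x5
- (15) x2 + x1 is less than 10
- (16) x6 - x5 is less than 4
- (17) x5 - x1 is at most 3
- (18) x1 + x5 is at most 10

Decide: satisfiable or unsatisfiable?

Try x1 = 3, x2 = 4, x3 = 3, x4 = 5, x5 = 4, x6 = 5.
Check constraint 3: x3 - x1 = 0; constraint 6: x1 - x6 = -2; constraint 9: x5 - x3 = 1. The remaining constraints are straightforward to verify.

Satisfiable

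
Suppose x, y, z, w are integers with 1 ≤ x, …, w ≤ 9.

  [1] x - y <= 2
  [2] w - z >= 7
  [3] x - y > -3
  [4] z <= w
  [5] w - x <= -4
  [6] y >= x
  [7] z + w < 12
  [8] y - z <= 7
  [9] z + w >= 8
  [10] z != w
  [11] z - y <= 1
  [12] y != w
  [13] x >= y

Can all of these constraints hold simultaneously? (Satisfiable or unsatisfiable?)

Constraints 1, 2, 5, and 8 give w − z ≥ 7, z − y ≥ -7, y − x ≥ -2, x − w ≥ 4.
Adding all 4 inequalities: the left sides telescope to 0, and the right sides sum to 7 + (-7) + (-2) + 4 = 2. So 0 ≥ 2, which is false.

Unsatisfiable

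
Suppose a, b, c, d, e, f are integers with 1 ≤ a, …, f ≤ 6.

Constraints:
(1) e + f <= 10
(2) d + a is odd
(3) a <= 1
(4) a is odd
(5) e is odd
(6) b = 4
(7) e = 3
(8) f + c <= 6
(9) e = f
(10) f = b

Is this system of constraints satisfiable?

Unsatisfiable

Constraint 7 fixes e = 3 and constraint 6 fixes b = 4. Constraints 9 and 10 give e = f = b, so e = b. But 3 ≠ 4 — contradiction.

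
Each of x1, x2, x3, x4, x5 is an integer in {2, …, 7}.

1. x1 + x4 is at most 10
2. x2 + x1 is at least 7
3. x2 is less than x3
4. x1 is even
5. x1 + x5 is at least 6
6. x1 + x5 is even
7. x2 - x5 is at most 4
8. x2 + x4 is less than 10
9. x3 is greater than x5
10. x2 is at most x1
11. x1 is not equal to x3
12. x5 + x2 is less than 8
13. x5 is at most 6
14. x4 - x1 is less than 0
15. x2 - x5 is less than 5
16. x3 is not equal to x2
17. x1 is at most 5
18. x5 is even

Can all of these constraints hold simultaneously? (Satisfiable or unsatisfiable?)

Satisfiable

Setting (x1, x2, x3, x4, x5) = (4, 4, 6, 3, 2) satisfies everything: constraint 1: x1 + x4 = 7; constraint 2: x2 + x1 = 8; constraint 5: x1 + x5 = 6, and the others follow.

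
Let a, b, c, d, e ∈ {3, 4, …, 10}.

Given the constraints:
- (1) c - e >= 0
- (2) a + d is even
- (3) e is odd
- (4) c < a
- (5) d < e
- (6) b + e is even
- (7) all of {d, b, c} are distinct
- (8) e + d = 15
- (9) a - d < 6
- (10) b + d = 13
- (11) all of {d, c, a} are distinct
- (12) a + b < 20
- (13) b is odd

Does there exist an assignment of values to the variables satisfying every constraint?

Satisfiable

The assignment a = 10, b = 7, c = 9, d = 6, e = 9 works:
  constraint 1 holds since c - e = 0.
  constraint 8 holds since e + d = 15.
The rest check out directly.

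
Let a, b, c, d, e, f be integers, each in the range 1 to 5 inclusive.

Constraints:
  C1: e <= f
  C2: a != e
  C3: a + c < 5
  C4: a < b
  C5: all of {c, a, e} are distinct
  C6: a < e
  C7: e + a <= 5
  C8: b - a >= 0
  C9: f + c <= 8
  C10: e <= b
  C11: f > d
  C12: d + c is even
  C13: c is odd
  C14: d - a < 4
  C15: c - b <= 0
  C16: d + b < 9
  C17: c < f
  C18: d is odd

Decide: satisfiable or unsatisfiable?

Try a = 2, b = 3, c = 1, d = 3, e = 3, f = 5.
Check constraint 3: a + c = 3; constraint 7: e + a = 5; constraint 8: b - a = 1. The remaining constraints are straightforward to verify.

Satisfiable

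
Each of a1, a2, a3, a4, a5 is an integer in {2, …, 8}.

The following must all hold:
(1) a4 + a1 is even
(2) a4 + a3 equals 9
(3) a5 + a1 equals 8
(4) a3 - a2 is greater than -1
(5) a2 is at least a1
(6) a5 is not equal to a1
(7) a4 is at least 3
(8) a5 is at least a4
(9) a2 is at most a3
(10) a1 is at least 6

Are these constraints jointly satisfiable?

From constraints 7 and 8: a5 ≥ a4 ≥ 3. From constraint 10: a1 ≥ 6. Hence a5 + a1 ≥ 9. But constraint 3 requires a5 + a1 = 8, and 8 < 9. Contradiction.

Unsatisfiable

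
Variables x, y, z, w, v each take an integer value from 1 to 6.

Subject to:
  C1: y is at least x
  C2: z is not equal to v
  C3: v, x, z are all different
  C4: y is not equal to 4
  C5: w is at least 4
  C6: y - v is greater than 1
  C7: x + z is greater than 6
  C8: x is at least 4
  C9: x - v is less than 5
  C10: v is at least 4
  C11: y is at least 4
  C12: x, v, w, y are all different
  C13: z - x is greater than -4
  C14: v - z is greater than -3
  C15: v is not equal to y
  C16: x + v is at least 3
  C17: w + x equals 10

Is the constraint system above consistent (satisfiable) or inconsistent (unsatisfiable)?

Constraints 5, 8, 10, and 11 confine each of x, v, w, y to the 3 values {4, …, 6} (the domain already gives each ≤ 6).
Constraint 12 requires all 4 of them to be distinct, but only 3 values are available — impossible by the pigeonhole principle.

Unsatisfiable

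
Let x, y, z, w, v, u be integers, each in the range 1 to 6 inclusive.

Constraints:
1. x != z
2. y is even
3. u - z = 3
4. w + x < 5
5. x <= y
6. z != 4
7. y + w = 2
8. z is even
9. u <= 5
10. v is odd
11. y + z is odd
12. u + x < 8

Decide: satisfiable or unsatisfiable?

Unsatisfiable

Constraint 2 makes y even and constraint 8 makes z even, so y + z must be even. Constraint 11 says y + z is odd — contradiction.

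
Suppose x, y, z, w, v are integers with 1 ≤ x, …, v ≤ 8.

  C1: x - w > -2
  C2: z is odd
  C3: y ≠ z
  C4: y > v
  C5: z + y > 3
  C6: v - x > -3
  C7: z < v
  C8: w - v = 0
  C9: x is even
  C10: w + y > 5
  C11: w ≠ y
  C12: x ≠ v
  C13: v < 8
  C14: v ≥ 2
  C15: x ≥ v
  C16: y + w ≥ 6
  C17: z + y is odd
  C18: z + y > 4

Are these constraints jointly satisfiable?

The assignment x = 4, y = 4, z = 1, w = 3, v = 3 works:
  constraint 1 holds since x - w = 1.
  constraint 5 holds since z + y = 5.
The rest check out directly.

Satisfiable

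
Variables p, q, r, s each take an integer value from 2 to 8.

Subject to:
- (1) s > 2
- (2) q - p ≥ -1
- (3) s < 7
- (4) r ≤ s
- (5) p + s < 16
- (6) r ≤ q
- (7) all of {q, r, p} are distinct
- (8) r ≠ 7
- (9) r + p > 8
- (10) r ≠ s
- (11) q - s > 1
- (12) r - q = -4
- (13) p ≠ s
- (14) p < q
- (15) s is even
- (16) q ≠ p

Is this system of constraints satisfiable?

Satisfiable

One satisfying assignment is p = 7, q = 8, r = 4, s = 6.
For the less obvious constraints — constraint 2: q - p = 1; constraint 5: p + s = 13 — and the others hold by inspection.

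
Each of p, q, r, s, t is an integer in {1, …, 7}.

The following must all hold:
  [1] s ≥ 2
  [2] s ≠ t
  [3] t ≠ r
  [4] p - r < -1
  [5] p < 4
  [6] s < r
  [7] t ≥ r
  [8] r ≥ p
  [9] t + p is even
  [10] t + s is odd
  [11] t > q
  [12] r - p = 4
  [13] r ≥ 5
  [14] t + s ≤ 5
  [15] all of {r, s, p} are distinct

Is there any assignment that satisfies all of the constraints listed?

Unsatisfiable

From constraints 7 and 13: t ≥ r ≥ 5. From constraint 1: s ≥ 2. Hence t + s ≥ 7. But constraint 14 requires t + s ≤ 5, and 5 < 7. Contradiction.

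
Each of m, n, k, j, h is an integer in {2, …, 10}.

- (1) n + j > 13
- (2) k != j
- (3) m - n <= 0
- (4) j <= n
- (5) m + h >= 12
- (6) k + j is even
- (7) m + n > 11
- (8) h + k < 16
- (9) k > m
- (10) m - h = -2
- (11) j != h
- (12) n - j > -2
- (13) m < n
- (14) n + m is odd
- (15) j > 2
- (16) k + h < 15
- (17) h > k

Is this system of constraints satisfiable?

Satisfiable

Take m = 5, n = 8, k = 6, j = 8, h = 7. Then constraint 1: n + j = 16; constraint 3: m - n = -3; constraint 5: m + h = 12, and every other listed constraint is also met.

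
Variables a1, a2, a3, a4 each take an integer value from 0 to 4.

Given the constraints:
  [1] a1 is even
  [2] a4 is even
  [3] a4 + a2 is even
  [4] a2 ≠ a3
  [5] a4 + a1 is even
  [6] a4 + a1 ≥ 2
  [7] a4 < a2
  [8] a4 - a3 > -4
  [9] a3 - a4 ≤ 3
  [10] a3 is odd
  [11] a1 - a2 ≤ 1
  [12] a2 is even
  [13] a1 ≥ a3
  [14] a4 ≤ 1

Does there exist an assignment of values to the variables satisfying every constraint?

Try a1 = 2, a2 = 4, a3 = 1, a4 = 0.
Check constraint 6: a4 + a1 = 2; constraint 8: a4 - a3 = -1; constraint 9: a3 - a4 = 1. The remaining constraints are straightforward to verify.

Satisfiable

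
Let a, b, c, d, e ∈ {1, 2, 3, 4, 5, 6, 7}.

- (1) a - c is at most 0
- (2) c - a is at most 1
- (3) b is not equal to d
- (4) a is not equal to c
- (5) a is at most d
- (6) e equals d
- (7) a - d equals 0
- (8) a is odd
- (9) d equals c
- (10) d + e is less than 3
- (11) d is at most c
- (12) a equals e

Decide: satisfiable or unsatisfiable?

From constraints 6, 9, and 12, a = e = d = c, so a = c. But constraint 4 says a ≠ c. Contradiction.

Unsatisfiable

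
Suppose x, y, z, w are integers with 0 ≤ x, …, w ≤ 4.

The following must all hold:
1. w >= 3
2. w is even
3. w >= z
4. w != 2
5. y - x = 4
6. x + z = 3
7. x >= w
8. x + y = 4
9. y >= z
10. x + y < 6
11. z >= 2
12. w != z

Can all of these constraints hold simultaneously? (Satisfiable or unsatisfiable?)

From constraints 1 and 7: x ≥ w ≥ 3. From constraints 9 and 11: y ≥ z ≥ 2. Hence x + y ≥ 5. But constraint 8 requires x + y = 4, and 4 < 5. Contradiction.

Unsatisfiable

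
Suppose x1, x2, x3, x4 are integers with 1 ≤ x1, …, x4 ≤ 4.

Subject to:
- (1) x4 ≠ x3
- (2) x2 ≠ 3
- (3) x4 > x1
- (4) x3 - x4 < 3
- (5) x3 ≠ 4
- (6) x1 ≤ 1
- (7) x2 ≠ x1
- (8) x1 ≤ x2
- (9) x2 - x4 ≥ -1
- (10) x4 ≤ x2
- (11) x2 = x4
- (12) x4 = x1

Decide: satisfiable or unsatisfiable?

Unsatisfiable

From constraints 11 and 12, x2 = x4 = x1, so x2 = x1. But constraint 7 says x2 ≠ x1. Contradiction.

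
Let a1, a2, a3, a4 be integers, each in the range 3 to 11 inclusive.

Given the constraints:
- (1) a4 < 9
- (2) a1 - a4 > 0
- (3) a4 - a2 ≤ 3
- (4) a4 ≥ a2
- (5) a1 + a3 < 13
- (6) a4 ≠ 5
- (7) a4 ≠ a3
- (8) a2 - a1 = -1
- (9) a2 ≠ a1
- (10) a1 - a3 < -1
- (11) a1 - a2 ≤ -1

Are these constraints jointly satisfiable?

Unsatisfiable

Constraints 2, 4, and 11 give a2 ≤ a4, a4 < a1, a1 < a2. Chaining: a2 ≤ a4 < a1 < a2, which forces a2 < a2 — impossible.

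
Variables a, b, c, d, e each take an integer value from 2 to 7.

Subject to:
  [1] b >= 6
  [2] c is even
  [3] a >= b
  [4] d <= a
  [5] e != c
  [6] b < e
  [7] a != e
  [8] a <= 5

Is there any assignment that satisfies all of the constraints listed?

Unsatisfiable

From constraints 1 and 3: a ≥ b and b ≥ 6, so a ≥ 6. From constraint 8: a ≤ 5. But 5 < 6, so no value of a works.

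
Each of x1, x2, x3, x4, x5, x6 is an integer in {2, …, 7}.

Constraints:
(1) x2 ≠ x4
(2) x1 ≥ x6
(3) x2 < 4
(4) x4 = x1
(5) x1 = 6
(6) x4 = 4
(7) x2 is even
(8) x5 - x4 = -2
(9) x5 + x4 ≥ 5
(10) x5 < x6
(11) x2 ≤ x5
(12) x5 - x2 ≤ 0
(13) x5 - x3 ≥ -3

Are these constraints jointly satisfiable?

Unsatisfiable

Constraint 6 fixes x4 = 4 and constraint 5 fixes x1 = 6, but constraint 4 requires x4 = x1. Since 4 ≠ 6, contradiction.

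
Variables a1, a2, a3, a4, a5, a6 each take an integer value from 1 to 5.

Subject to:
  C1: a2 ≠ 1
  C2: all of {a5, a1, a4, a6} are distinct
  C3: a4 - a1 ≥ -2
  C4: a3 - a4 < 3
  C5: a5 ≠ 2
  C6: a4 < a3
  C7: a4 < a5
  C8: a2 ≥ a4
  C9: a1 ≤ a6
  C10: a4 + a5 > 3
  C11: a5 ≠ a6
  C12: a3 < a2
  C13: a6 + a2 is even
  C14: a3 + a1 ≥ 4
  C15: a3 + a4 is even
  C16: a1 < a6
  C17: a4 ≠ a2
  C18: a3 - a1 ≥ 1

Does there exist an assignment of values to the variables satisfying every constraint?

Try a1 = 2, a2 = 5, a3 = 3, a4 = 1, a5 = 3, a6 = 5.
Check constraint 3: a4 - a1 = -1; constraint 4: a3 - a4 = 2. The remaining constraints are straightforward to verify.

Satisfiable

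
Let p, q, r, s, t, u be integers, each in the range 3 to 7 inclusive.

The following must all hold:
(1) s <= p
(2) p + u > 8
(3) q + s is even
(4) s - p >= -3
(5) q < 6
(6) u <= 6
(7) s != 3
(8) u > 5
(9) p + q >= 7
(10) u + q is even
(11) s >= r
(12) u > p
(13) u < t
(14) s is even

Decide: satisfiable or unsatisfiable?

Take p = 5, q = 4, r = 4, s = 4, t = 7, u = 6. Then constraint 2: p + u = 11; constraint 4: s - p = -1, and every other listed constraint is also met.

Satisfiable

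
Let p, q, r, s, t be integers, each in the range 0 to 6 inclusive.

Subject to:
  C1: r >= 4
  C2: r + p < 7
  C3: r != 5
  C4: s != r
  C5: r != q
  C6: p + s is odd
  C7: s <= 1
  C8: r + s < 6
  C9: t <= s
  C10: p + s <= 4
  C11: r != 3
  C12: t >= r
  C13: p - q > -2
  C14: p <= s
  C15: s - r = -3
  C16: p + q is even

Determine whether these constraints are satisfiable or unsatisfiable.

Unsatisfiable

From constraints 1 and 12: t ≥ r and r ≥ 4, so t ≥ 4. From constraints 7 and 9: t ≤ s and s ≤ 1, so t ≤ 1. But 1 < 4, so no value of t works.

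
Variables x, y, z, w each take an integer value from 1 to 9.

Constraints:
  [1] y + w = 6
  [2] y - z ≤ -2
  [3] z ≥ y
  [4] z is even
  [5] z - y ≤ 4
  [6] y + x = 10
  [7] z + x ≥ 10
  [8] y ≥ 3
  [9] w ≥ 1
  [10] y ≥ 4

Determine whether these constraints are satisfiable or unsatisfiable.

Setting (x, y, z, w) = (5, 5, 8, 1) satisfies everything: constraint 1: y + w = 6; constraint 2: y - z = -3, and the others follow.

Satisfiable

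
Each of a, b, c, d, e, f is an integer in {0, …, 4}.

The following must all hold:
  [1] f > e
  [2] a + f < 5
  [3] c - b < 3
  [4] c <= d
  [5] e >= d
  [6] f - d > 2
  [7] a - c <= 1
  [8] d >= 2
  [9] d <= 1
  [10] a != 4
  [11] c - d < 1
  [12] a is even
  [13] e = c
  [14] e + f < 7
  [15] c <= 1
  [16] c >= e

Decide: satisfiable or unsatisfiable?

From constraints 5 and 8: e ≥ d and d ≥ 2, so e ≥ 2. From constraints 15 and 16: e ≤ c and c ≤ 1, so e ≤ 1. But 1 < 2, so no value of e works.

Unsatisfiable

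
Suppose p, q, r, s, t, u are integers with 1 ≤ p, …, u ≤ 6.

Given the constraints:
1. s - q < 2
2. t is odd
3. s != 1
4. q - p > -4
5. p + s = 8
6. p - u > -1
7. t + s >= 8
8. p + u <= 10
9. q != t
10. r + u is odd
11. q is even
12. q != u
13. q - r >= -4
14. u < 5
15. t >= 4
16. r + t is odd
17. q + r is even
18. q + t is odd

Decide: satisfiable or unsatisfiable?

Satisfiable

The assignment p = 5, q = 2, r = 6, s = 3, t = 5, u = 3 works:
  constraint 1 holds since s - q = 1.
  constraint 4 holds since q - p = -3.
The rest check out directly.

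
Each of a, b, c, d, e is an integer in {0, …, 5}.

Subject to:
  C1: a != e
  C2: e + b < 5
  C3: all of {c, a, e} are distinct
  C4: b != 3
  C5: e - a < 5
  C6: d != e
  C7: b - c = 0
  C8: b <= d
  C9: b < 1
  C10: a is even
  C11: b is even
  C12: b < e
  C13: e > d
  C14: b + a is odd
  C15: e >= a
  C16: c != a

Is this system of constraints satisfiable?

Constraint 11 makes b even and constraint 10 makes a even, so b + a must be even. Constraint 14 says b + a is odd — contradiction.

Unsatisfiable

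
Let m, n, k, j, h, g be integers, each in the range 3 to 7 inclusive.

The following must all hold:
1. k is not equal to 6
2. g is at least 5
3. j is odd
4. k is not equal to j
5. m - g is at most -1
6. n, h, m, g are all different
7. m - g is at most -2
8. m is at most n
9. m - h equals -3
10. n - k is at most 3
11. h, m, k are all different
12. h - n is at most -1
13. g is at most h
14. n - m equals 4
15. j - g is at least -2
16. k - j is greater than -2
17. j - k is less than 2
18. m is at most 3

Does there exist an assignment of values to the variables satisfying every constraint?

One satisfying assignment is m = 3, n = 7, k = 4, j = 5, h = 6, g = 5.
For the less obvious constraints — constraint 5: m - g = -2; constraint 7: m - g = -2; constraint 9: m - h = -3 — and the others hold by inspection.

Satisfiable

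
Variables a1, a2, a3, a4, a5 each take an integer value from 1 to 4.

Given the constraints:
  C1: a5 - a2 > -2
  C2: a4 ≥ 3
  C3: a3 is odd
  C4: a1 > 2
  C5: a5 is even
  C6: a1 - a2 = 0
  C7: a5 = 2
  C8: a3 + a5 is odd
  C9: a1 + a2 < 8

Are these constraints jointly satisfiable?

Satisfiable

Take a1 = 3, a2 = 3, a3 = 3, a4 = 3, a5 = 2. Then constraint 1: a5 - a2 = -1; constraint 6: a1 - a2 = 0, and every other listed constraint is also met.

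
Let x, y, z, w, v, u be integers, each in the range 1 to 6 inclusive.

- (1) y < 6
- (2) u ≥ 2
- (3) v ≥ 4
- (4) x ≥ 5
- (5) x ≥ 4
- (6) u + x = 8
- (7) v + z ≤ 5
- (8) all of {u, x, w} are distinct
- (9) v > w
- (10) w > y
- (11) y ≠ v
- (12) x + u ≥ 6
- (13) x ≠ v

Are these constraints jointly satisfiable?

Satisfiable

Try x = 5, y = 1, z = 1, w = 2, v = 4, u = 3.
Check constraint 6: u + x = 8; constraint 7: v + z = 5. The remaining constraints are straightforward to verify.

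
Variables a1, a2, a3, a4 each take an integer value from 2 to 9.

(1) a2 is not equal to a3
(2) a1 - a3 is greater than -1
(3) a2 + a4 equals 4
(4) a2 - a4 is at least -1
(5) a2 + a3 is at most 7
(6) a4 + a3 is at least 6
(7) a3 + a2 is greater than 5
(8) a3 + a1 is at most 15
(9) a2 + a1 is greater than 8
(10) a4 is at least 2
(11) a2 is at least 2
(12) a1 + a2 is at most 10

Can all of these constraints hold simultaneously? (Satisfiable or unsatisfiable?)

Satisfiable

Setting (a1, a2, a3, a4) = (7, 2, 5, 2) satisfies everything: constraint 2: a1 - a3 = 2; constraint 3: a2 + a4 = 4, and the others follow.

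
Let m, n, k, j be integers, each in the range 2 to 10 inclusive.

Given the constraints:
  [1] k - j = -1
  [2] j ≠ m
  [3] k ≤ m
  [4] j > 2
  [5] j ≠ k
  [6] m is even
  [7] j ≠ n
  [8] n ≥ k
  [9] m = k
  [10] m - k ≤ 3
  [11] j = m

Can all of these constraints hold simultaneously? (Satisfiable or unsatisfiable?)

Unsatisfiable

From constraints 9 and 11, j = m = k, so j = k. But constraint 5 says j ≠ k. Contradiction.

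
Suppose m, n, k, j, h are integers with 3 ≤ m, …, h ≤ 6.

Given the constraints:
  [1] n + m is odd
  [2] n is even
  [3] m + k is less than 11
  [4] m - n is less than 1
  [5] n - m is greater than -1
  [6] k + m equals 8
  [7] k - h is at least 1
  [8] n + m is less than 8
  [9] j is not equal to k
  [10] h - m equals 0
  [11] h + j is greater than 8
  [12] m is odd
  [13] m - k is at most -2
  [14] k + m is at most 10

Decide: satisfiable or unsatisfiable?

Setting (m, n, k, j, h) = (3, 4, 5, 6, 3) satisfies everything: constraint 3: m + k = 8; constraint 4: m - n = -1, and the others follow.

Satisfiable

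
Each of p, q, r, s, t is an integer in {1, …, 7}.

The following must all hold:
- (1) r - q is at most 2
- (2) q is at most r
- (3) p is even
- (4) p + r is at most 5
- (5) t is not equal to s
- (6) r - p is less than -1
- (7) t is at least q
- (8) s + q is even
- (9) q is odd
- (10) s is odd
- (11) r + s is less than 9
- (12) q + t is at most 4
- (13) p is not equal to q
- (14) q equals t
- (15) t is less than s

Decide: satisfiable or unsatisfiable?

Try p = 4, q = 1, r = 1, s = 7, t = 1.
Check constraint 1: r - q = 0; constraint 4: p + r = 5; constraint 6: r - p = -3. The remaining constraints are straightforward to verify.

Satisfiable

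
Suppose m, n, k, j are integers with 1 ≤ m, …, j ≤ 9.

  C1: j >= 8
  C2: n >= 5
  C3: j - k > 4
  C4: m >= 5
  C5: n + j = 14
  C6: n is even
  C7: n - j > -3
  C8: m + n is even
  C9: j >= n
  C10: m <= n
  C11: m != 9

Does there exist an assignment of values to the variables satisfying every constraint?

Satisfiable

Setting (m, n, k, j) = (6, 6, 3, 8) satisfies everything: constraint 3: j - k = 5; constraint 5: n + j = 14; constraint 7: n - j = -2, and the others follow.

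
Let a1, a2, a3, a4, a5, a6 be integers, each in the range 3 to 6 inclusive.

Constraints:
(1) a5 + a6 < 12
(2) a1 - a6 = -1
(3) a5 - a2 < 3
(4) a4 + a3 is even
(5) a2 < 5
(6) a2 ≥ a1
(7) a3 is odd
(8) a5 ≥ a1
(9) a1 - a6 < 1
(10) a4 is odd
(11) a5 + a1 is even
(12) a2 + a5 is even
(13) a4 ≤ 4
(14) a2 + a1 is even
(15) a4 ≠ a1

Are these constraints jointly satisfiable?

Setting (a1, a2, a3, a4, a5, a6) = (4, 4, 3, 3, 4, 5) satisfies everything: constraint 1: a5 + a6 = 9; constraint 2: a1 - a6 = -1; constraint 3: a5 - a2 = 0, and the others follow.

Satisfiable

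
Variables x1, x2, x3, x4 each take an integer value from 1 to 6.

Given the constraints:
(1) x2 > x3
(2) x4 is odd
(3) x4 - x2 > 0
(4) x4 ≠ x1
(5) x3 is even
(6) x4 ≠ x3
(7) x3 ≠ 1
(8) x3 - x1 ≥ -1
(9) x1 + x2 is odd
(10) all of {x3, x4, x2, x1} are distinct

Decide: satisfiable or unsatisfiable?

Satisfiable

Setting (x1, x2, x3, x4) = (1, 4, 2, 5) satisfies everything: constraint 3: x4 - x2 = 1; constraint 8: x3 - x1 = 1; constraint 10: values 2, 5, 4, 1 are distinct, and the others follow.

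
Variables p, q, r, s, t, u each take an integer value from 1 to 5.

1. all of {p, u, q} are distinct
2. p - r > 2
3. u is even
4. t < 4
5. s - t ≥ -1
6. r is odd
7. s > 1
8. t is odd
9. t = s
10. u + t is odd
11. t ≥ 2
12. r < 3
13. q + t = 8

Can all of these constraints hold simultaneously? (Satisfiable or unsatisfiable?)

Satisfiable

The assignment p = 4, q = 5, r = 1, s = 3, t = 3, u = 2 works:
  constraint 2 holds since p - r = 3.
  constraint 5 holds since s - t = 0.
  constraint 13 holds since q + t = 8.
The rest check out directly.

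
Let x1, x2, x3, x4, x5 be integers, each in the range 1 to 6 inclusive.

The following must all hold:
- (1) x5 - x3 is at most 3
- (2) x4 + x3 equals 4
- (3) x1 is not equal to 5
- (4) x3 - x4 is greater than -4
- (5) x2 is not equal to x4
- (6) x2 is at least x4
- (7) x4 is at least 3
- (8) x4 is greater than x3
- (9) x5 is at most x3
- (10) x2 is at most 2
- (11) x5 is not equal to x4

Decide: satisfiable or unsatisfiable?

Unsatisfiable

From constraints 6 and 7: x2 ≥ x4 and x4 ≥ 3, so x2 ≥ 3. From constraint 10: x2 ≤ 2. But 2 < 3, so no value of x2 works.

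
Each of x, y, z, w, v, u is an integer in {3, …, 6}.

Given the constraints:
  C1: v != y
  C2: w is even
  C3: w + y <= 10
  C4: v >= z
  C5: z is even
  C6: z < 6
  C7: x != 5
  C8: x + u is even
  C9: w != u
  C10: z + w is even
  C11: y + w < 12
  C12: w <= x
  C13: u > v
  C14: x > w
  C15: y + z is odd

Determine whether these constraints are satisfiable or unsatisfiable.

Satisfiable

The assignment x = 6, y = 5, z = 4, w = 4, v = 4, u = 6 works:
  constraint 2 holds since w = 4 is even.
  constraint 3 holds since w + y = 9.
  constraint 11 holds since y + w = 9.
The rest check out directly.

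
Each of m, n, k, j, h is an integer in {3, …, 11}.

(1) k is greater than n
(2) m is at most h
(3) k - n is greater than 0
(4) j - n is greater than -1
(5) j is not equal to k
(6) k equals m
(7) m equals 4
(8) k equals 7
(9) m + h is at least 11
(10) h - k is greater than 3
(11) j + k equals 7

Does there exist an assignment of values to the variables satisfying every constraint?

Constraint 8 fixes k = 7 and constraint 7 fixes m = 4, but constraint 6 requires k = m. Since 7 ≠ 4, contradiction.

Unsatisfiable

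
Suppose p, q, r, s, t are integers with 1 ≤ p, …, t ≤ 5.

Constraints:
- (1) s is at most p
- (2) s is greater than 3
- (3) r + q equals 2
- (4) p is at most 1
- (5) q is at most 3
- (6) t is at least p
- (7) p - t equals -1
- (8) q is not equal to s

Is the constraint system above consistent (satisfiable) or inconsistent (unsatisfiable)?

Unsatisfiable

From constraint 2: s ≥ 4. From constraints 1 and 4: s ≤ p and p ≤ 1, so s ≤ 1. But 1 < 4, so no value of s works.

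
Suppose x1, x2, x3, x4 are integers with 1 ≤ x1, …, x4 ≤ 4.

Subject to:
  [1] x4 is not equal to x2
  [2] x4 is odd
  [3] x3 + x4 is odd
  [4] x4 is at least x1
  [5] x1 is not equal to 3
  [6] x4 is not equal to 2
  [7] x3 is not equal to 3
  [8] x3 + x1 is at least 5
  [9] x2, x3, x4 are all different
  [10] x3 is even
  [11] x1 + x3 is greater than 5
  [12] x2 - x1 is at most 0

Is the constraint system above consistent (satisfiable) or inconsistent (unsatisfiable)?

Satisfiable

Take x1 = 2, x2 = 1, x3 = 4, x4 = 3. Then constraint 8: x3 + x1 = 6; constraint 11: x1 + x3 = 6; constraint 12: x2 - x1 = -1, and every other listed constraint is also met.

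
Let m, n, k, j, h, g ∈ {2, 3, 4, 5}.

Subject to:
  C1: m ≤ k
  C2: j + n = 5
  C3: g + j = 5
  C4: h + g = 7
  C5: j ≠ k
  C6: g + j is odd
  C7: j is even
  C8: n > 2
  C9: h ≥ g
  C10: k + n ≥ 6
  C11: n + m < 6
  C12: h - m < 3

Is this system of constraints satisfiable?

Try m = 2, n = 3, k = 3, j = 2, h = 4, g = 3.
Check constraint 2: j + n = 5; constraint 3: g + j = 5. The remaining constraints are straightforward to verify.

Satisfiable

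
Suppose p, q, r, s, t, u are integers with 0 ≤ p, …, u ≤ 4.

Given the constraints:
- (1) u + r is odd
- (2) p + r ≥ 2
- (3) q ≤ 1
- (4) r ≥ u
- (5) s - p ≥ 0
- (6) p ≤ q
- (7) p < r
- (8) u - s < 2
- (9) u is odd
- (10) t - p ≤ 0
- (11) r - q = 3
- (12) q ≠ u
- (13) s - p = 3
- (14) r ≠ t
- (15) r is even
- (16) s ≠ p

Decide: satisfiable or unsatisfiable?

Try p = 1, q = 1, r = 4, s = 4, t = 1, u = 3.
Check constraint 2: p + r = 5; constraint 5: s - p = 3; constraint 8: u - s = -1. The remaining constraints are straightforward to verify.

Satisfiable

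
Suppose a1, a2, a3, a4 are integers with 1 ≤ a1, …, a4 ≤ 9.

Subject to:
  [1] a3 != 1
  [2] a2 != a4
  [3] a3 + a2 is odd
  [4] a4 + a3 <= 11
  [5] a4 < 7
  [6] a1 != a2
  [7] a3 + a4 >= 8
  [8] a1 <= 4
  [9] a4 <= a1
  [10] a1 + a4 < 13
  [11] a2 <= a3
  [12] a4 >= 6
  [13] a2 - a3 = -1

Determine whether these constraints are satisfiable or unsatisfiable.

Unsatisfiable

From constraint 12: a4 ≥ 6. From constraints 8 and 9: a4 ≤ a1 and a1 ≤ 4, so a4 ≤ 4. But 4 < 6, so no value of a4 works.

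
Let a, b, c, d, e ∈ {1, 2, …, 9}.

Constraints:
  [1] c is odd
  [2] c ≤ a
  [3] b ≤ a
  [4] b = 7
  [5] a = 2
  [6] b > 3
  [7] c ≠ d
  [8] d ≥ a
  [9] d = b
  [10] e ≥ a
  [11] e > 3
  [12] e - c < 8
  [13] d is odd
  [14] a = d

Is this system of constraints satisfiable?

Constraint 5 fixes a = 2 and constraint 4 fixes b = 7. Constraints 9 and 14 give a = d = b, so a = b. But 2 ≠ 7 — contradiction.

Unsatisfiable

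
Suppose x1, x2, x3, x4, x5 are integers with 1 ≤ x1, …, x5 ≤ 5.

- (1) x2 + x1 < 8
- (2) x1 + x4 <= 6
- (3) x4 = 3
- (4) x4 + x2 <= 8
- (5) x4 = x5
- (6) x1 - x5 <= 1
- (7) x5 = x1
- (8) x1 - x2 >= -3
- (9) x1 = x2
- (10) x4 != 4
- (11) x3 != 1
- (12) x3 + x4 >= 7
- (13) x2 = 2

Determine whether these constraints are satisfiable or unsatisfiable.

Unsatisfiable

Constraint 3 fixes x4 = 3 and constraint 13 fixes x2 = 2. Constraints 5, 7, and 9 give x4 = x5 = x1 = x2, so x4 = x2. But 3 ≠ 2 — contradiction.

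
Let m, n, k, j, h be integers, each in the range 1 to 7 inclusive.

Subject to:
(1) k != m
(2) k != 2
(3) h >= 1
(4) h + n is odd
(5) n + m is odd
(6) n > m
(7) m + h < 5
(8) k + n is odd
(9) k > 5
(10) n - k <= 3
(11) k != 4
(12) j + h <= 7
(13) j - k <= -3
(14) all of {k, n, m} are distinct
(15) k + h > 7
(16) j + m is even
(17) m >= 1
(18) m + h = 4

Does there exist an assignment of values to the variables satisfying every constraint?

Setting (m, n, k, j, h) = (2, 7, 6, 2, 2) satisfies everything: constraint 7: m + h = 4; constraint 10: n - k = 1; constraint 12: j + h = 4, and the others follow.

Satisfiable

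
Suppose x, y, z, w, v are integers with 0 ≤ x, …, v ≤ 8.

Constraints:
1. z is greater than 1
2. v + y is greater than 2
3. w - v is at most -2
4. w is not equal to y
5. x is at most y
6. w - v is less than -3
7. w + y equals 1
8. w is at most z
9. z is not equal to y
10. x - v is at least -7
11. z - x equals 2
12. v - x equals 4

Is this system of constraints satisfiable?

The assignment x = 0, y = 1, z = 2, w = 0, v = 4 works:
  constraint 2 holds since v + y = 5.
  constraint 3 holds since w - v = -4.
The rest check out directly.

Satisfiable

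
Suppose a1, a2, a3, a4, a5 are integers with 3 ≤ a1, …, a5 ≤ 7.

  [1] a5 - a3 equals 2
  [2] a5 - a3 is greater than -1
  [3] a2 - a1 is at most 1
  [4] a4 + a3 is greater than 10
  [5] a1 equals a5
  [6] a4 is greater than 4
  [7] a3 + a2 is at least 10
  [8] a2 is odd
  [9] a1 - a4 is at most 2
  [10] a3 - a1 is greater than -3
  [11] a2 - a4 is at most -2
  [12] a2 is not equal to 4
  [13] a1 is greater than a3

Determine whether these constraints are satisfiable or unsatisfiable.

One satisfying assignment is a1 = 7, a2 = 5, a3 = 5, a4 = 7, a5 = 7.
For the less obvious constraints — constraint 1: a5 - a3 = 2; constraint 2: a5 - a3 = 2 — and the others hold by inspection.

Satisfiable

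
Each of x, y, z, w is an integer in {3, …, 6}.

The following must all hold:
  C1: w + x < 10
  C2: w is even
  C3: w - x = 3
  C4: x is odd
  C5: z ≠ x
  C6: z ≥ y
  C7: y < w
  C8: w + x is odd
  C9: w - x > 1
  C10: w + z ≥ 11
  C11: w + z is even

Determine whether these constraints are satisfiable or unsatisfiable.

Satisfiable

One satisfying assignment is x = 3, y = 4, z = 6, w = 6.
For the less obvious constraints — constraint 1: w + x = 9; constraint 3: w - x = 3 — and the others hold by inspection.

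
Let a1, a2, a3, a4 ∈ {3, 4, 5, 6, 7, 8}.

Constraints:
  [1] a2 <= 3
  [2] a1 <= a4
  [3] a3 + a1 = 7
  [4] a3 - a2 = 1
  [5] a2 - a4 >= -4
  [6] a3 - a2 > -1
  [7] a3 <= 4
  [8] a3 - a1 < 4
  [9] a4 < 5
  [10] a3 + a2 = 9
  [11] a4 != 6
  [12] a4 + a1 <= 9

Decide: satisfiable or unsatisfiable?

From constraint 7: a3 ≤ 4. From constraint 1: a2 ≤ 3. Hence a3 + a2 ≤ 7. But constraint 10 requires a3 + a2 = 9, and 9 > 7. Contradiction.

Unsatisfiable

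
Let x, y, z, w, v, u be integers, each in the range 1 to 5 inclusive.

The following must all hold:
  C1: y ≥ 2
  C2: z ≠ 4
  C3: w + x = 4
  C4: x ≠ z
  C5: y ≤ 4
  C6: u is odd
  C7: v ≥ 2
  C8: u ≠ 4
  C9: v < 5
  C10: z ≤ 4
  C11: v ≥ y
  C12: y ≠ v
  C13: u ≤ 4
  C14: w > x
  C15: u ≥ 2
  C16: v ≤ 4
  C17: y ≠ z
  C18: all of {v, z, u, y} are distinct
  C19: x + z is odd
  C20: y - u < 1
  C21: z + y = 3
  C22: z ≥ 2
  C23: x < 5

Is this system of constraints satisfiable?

Constraints 1, 5, 7, 10, 13, 15, 16, and 22 confine each of v, z, u, y to the 3 values {2, …, 4}.
Constraint 18 requires all 4 of them to be distinct, but only 3 values are available — impossible by the pigeonhole principle.

Unsatisfiable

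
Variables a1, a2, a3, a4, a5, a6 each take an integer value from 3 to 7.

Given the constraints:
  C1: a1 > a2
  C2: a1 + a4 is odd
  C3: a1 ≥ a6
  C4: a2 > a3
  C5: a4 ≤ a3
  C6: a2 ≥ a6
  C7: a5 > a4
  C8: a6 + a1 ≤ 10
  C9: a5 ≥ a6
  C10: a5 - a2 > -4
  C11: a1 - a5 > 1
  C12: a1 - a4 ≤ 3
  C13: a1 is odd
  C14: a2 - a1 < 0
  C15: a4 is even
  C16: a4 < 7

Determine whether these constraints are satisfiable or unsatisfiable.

Take a1 = 7, a2 = 6, a3 = 5, a4 = 4, a5 = 5, a6 = 3. Then constraint 8: a6 + a1 = 10; constraint 10: a5 - a2 = -1; constraint 11: a1 - a5 = 2, and every other listed constraint is also met.

Satisfiable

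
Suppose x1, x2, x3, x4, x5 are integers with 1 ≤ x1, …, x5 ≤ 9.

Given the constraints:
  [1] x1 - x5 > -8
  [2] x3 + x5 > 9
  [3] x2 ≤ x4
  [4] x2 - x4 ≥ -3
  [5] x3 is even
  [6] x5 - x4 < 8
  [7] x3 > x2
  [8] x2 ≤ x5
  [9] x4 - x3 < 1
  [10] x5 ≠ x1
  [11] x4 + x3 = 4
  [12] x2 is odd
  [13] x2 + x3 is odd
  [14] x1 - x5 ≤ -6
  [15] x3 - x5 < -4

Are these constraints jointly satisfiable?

One satisfying assignment is x1 = 1, x2 = 1, x3 = 2, x4 = 2, x5 = 8.
For the less obvious constraints — constraint 1: x1 - x5 = -7; constraint 2: x3 + x5 = 10; constraint 4: x2 - x4 = -1 — and the others hold by inspection.

Satisfiable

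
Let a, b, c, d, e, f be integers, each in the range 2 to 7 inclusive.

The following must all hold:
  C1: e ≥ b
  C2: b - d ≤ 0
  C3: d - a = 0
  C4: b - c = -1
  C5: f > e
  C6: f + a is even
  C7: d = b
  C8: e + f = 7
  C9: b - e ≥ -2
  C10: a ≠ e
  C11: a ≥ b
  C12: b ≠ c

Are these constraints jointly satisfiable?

Try a = 2, b = 2, c = 3, d = 2, e = 3, f = 4.
Check constraint 2: b - d = 0; constraint 3: d - a = 0; constraint 4: b - c = -1. The remaining constraints are straightforward to verify.

Satisfiable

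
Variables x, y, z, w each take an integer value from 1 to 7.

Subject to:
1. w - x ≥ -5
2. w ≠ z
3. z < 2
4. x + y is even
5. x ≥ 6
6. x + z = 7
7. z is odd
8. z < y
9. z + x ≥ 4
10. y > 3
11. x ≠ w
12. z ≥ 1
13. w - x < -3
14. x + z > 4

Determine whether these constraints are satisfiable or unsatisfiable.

Satisfiable

The assignment x = 6, y = 6, z = 1, w = 2 works:
  constraint 1 holds since w - x = -4.
  constraint 6 holds since x + z = 7.
  constraint 9 holds since z + x = 7.
The rest check out directly.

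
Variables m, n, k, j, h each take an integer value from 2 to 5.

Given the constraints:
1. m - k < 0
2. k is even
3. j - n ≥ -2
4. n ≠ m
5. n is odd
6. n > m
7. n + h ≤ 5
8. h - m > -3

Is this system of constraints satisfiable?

Satisfiable

The assignment m = 2, n = 3, k = 4, j = 2, h = 2 works:
  constraint 1 holds since m - k = -2.
  constraint 3 holds since j - n = -1.
The rest check out directly.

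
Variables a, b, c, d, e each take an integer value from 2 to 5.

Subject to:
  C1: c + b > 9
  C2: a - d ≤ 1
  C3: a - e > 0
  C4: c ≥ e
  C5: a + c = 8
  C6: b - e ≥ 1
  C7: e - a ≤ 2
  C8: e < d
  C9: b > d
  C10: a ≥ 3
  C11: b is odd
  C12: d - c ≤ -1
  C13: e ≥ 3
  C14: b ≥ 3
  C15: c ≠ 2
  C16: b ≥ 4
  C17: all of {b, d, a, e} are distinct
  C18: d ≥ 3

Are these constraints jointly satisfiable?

Unsatisfiable

Constraints 10, 13, 14, and 18 confine each of b, d, a, e to the 3 values {3, …, 5} (the domain already gives each ≤ 5).
Constraint 17 requires all 4 of them to be distinct, but only 3 values are available — impossible by the pigeonhole principle.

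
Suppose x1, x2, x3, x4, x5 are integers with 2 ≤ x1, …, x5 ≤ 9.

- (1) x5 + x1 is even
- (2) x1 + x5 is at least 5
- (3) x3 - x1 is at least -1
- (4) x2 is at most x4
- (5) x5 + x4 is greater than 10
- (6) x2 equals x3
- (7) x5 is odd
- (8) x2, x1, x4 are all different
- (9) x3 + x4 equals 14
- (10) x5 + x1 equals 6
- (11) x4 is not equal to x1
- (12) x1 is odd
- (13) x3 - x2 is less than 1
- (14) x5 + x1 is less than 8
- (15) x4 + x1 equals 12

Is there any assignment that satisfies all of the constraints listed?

Satisfiable

Setting (x1, x2, x3, x4, x5) = (3, 5, 5, 9, 3) satisfies everything: constraint 2: x1 + x5 = 6; constraint 3: x3 - x1 = 2, and the others follow.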